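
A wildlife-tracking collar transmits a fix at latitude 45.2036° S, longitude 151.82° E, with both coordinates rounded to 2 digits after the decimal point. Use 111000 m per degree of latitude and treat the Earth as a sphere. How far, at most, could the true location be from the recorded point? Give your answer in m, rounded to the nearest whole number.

679 m

Rounding to 2 decimal places leaves each coordinate within ±0.005° of the true value.
North–south component: 0.005° × 111000 = 555 m.
Longitude error → 0.005 × 111000 × cos 45.2036° = 0.005 × 111000 × 0.7046 ≈ 391.047 m.
The two errors are perpendicular, so the maximum displacement is √(555² + 391.047²) ≈ 678.928 m.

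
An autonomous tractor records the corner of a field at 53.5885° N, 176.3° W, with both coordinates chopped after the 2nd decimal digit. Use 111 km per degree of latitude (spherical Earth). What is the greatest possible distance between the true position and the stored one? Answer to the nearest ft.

4235 ft

Truncating at 2 decimal places can drop up to a full unit in the last place, so each coordinate may be off by as much as 0.01°.
North–south component: 0.01° × 111000 = 1110 m.
E–W at 53.5885°: 0.01° × 111000 × cos 53.5885° = 0.01 × 111000 × 0.5936 ≈ 658.874 m.
Worst case both components are at the extreme and orthogonal: √(1110² + 658.874²) ≈ 1290.82 m.
In feet: 1290.82 m ÷ 0.3048 ≈ 4235 ft.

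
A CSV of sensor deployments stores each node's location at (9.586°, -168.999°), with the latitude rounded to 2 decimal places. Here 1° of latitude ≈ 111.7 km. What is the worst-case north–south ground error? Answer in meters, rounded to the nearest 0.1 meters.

Rounding to 2 decimal places leaves the latitude within ±0.005° of the true value.
Along the meridian that is 0.005° × 111700 m/° = 558.5 m.

558.5 meters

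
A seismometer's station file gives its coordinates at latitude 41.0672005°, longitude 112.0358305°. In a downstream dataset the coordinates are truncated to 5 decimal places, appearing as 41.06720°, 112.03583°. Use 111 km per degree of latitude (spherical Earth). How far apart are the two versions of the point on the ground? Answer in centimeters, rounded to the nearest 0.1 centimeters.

Δlat = 41.0672005 − 41.06720 = +0.0000005°; Δlon = 112.0358305 − 112.03583 = +0.0000005°.
N–S: 0.0000005° × 111000 m/° = 0.0555 m.
E–W at 41.0672°: 0.0000005° × 111000 × cos 41.0672° = 0.0000005 × 111000 × 0.7539 ≈ 0.0418436 m.
Distance: √(0.0555² + 0.0418436²) ≈ 0.0695064 m.
That is 0.0695064 m = 6.9506 cm.

7.0 centimeters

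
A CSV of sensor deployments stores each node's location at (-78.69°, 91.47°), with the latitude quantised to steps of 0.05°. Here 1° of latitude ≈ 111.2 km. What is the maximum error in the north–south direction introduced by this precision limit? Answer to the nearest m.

2780 m

With a 0.05° grid the true value lies within half a step, ±0.05°/2 = ±0.025°, of the stored one.
Along the meridian that is 0.025° × 111200 m/° = 2780 m.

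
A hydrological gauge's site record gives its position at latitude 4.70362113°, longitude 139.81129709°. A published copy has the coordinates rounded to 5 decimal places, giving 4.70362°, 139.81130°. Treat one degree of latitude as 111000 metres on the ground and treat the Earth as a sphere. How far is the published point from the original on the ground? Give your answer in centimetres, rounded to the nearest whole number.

Δlat = 4.70362113 − 4.70362 = +0.00000113°; Δlon = 139.81129709 − 139.81130 = -0.00000291°.
N–S: 0.00000113° × 111000 m/° = 0.12543 m.
E–W at 4.70362°: -0.00000291° × 111000 × cos 4.70362° = -0.00000291 × 111000 × 0.9966 ≈ -0.321922 m.
Distance: √(0.12543² + 0.321922²) ≈ 0.345495 m.
That is 0.345495 m = 34.549 cm.

35 centimetres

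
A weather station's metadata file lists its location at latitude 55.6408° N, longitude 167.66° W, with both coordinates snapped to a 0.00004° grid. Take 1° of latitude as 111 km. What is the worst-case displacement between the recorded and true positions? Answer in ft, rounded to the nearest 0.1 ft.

With a 0.00004° grid the true value lies within half a step, ±0.00004°/2 = ±2e-05°, of the stored one.
N–S: 2e-05° × 111000 m/° = 2.22 m.
E–W at 55.6408°: 2e-05° × 111000 × cos 55.6408° = 2e-05 × 111000 × 0.5644 ≈ 1.25292 m.
Worst case both components are at the extreme and orthogonal: √(2.22² + 1.25292²) ≈ 2.54916 m.
Converting: 2.54916 m × 3.2808 ft/m ≈ 8.3634 ft.

8.4 ft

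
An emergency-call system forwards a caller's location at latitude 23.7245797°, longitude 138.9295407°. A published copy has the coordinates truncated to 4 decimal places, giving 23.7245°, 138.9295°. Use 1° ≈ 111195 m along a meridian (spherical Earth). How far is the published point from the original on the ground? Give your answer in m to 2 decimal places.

Δlat = 23.7245797 − 23.7245 = +0.0000797°; Δlon = 138.9295407 − 138.9295 = +0.0000407°.
N–S: 0.0000797° × 111195 m/° = 8.86224 m.
E–W at 23.7245°: 0.0000407° × 111195 × cos 23.7245° = 0.0000407 × 111195 × 0.9155 ≈ 4.14318 m.
Hypotenuse of the two orthogonal shifts: √(8.86224² + 4.14318²) = 9.78291 m.

9.78 m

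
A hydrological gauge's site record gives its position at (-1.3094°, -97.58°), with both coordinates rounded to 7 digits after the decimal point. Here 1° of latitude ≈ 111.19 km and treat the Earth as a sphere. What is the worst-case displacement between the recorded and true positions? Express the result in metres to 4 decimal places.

Rounding to 7 decimal places leaves each coordinate within ±5e-08° of the true value.
N–S: 5e-08° × 111190 m/° = 0.0055595 m.
East–west component at 1.3094°: 5e-08° × 111190 × cos 1.3094° ≈ 5e-08 × 111161 ≈ 0.00555805 m.
The two errors are perpendicular, so the maximum displacement is √(0.0055595² + 0.00555805²) ≈ 0.00786129 m.

0.0079 metres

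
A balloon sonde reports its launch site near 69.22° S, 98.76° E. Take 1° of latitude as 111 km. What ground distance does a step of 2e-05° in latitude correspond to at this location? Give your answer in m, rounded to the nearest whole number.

2e-05° × 111000 m/° = 2.22 m.

2 m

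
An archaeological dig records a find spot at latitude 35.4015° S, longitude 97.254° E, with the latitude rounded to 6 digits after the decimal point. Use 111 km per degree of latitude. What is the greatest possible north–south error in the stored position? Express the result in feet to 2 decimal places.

Rounding to 6 decimal places leaves the latitude within ±5e-07° of the true value.
North–south distance: 5e-07° × 111000 m/° = 0.0555 m.
Converting: 0.0555 m × 3.2808 ft/m ≈ 0.18209 ft.

0.18 feet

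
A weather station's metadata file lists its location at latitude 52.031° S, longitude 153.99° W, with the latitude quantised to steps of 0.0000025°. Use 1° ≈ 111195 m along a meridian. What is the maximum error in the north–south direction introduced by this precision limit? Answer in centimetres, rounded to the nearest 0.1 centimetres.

13.9 centimetres

With a 0.0000025° grid the true value lies within half a step, ±0.0000025°/2 = ±1.25e-06°, of the stored one.
So the N–S error is at most 1.25e-06 × 111195 = 0.138994 m.
That is 0.138994 m = 13.899 cm.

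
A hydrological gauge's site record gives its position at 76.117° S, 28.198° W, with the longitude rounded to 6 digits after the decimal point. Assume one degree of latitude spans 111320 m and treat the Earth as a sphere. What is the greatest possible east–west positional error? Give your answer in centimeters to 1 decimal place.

Rounding to 6 decimal places leaves the longitude within ±5e-07° of the true value.
One degree of longitude at 76.117° is 111320 × cos 76.117° ≈ 111320 × 0.2399 = 26710.1 m.
So at most 5e-07° × 26710.1 ≈ 0.0133551 m east–west.
That is 0.0133551 m = 1.3355 cm.

1.3 centimeters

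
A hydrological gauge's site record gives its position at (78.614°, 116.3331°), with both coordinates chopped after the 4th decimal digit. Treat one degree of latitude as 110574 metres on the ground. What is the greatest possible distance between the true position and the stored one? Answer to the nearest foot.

37 feet

Truncating at 4 decimal places can drop up to a full unit in the last place, so each coordinate may be off by as much as 0.0001°.
North–south component: 0.0001° × 110574 = 11.0574 m.
Longitude error → 0.0001 × 110574 × cos 78.614° = 0.0001 × 110574 × 0.1974 ≈ 2.18293 m.
Worst case both components are at the extreme and orthogonal: √(11.0574² + 2.18293²) ≈ 11.2708 m.
Converting: 11.2708 m × 3.2808 ft/m ≈ 36.978 ft.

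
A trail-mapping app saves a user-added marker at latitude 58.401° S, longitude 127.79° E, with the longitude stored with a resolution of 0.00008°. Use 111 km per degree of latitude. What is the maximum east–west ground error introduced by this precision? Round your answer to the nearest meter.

With a 0.00008° grid the true value lies within half a step, ±0.00008°/2 = ±4e-05°, of the stored one.
One degree of longitude at 58.401° is 111000 × cos 58.401° ≈ 111000 × 0.5240 = 58160.8 m.
So at most 4e-05° × 58160.8 ≈ 2.32643 m east–west.

2 meters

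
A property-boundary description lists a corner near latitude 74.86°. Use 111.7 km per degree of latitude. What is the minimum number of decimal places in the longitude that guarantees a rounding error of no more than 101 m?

At 74.86° one degree of longitude covers 111700 × cos 74.86° ≈ 111700 × 0.2612 ≈ 29173.6 m.
Rounding to N decimal places gives at most 0.5 × 10⁻ᴺ degrees of error, i.e. 0.5 × 10⁻ᴺ × 29173.6 m.
Need 0.5 × 29173.6 × 10⁻ᴺ ≤ 101 → 10⁻ᴺ ≤ 6.924e-03, so N ≥ 2.16.
So 3 decimal places suffice (14.6 m); 2 would allow up to 146 m.

3 decimal places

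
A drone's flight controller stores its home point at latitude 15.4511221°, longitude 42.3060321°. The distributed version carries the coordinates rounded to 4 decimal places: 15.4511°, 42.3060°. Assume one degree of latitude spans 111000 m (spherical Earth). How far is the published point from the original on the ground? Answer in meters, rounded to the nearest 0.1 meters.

The latitude changed by +0.0000221° and the longitude by +0.0000321°.
N–S: 0.0000221° × 111000 m/° = 2.4531 m.
E–W at 15.4511°: 0.0000321° × 111000 × cos 15.4511° = 0.0000321 × 111000 × 0.9639 ≈ 3.43432 m.
Hypotenuse of the two orthogonal shifts: √(2.4531² + 3.43432²) = 4.22046 m.

4.2 meters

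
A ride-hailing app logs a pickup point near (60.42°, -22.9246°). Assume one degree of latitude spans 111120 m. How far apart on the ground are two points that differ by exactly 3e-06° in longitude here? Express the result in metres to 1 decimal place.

0.2 metres

At 60.42° a degree of longitude is 111120 × cos 60.42° ≈ 54853.1 m, so 3e-06° corresponds to 0.164559 m.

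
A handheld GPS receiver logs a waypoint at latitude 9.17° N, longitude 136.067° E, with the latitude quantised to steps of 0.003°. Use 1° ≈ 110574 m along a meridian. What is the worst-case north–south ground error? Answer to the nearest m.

166 m

With a 0.003° grid the true value lies within half a step, ±0.003°/2 = ±0.0015°, of the stored one.
Along the meridian that is 0.0015° × 110574 m/° = 165.861 m.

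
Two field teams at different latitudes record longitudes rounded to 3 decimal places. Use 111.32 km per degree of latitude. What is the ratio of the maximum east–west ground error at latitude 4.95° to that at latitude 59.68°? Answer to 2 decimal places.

Rounding to 3 decimal places leaves the longitude within ±0.0005° of the true value.
Error at 4.95° = 0.0005° × 111320 × cos 4.95° ≈ 55.66 × 0.9963 = 55.452 m.
At 59.68°: 0.0005° × 111320 × cos 59.68° = 0.0005 × 111320 × 0.5048 ≈ 28.099 m.
Ratio: 55.452 / 28.099 = cos 4.95° / cos 59.68° ≈ 1.9735.

1.97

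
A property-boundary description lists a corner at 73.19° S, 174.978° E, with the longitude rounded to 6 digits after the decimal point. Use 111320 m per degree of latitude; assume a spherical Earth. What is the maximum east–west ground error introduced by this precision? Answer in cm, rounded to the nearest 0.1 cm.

1.6 cm

Rounding to 6 decimal places leaves the longitude within ±5e-07° of the true value.
Parallels shrink by cos φ, so at 73.19° a degree of longitude is 111320 × 0.2892 ≈ 32193.6 m.
So at most 5e-07° × 32193.6 ≈ 0.0160968 m east–west.
That is 0.0160968 m = 1.6097 cm.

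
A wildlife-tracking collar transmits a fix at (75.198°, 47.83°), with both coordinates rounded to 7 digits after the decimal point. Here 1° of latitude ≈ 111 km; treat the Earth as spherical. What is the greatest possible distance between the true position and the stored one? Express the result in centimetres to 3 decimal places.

Rounding to 7 decimal places leaves each coordinate within ±5e-08° of the true value.
Latitude error → 5e-08 × 111000 = 0.00555 m along the meridian.
East–west component at 75.198°: 5e-08° × 111000 × cos 75.198° ≈ 5e-08 × 28358.2 ≈ 0.00141791 m.
Worst case both components are at the extreme and orthogonal: √(0.00555² + 0.00141791²) ≈ 0.00572826 m.
That is 0.00572826 m = 0.57283 cm.

0.573 centimetres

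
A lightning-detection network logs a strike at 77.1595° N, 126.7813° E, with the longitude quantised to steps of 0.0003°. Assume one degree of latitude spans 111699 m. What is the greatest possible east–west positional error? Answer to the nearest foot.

With a 0.0003° grid the true value lies within half a step, ±0.0003°/2 = ±0.00015°, of the stored one.
One degree of longitude at 77.1595° is 111699 × cos 77.1595° ≈ 111699 × 0.2222 = 24823.7 m.
So at most 0.00015° × 24823.7 ≈ 3.72356 m east–west.
Converting: 3.72356 m × 3.2808 ft/m ≈ 12.216 ft.

12 feet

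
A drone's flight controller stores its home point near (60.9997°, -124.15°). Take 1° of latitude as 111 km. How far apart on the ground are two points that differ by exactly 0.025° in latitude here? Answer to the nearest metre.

0.025° × 111000 m/° = 2775 m.

2775 metres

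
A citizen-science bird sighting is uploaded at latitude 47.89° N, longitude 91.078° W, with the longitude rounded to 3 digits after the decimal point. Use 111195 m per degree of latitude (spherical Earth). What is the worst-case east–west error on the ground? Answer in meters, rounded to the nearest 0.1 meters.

37.3 meters

Rounding to 3 decimal places leaves the longitude within ±0.0005° of the true value.
At latitude 47.89° a degree of longitude spans 111195 m × cos 47.89° = 111195 × 0.6706 ≈ 74562.5 m.
East–west error: 0.0005° × 74562.5 m/° ≈ 37.2812 m.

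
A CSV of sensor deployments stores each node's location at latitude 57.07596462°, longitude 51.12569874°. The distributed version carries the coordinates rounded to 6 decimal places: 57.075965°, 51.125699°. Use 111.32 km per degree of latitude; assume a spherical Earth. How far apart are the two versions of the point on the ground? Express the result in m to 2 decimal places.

0.05 m

The latitude changed by -0.00000038° and the longitude by -0.00000026°.
North–south shift: -0.00000038 × 111320 = -0.0423016 m.
East–west at this latitude: -0.00000026° × 111320 × cos 57.076° ≈ -0.00000026 × 60505.4 = -0.0157314 m.
Hypotenuse of the two orthogonal shifts: √(0.0423016² + 0.0157314²) = 0.0451321 m.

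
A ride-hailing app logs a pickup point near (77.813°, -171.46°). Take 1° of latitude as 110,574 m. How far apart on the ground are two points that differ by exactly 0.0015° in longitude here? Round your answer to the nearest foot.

At 77.813° a degree of longitude is 110574 × cos 77.813° ≈ 23342.5 m, so 0.0015° corresponds to 35.0138 m.
Converting: 35.0138 m × 3.2808 ft/m ≈ 114.87 ft.

115 feet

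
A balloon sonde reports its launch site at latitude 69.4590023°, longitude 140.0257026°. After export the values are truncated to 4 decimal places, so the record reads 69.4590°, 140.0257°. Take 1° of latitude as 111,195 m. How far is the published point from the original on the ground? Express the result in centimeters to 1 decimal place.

27.5 centimeters

The latitude changed by +0.0000023° and the longitude by +0.0000026°.
North–south shift: 0.0000023 × 111195 = 0.255748 m.
E–W at 69.459°: 0.0000026° × 111195 × cos 69.459° = 0.0000026 × 111195 × 0.3509 ≈ 0.101441 m.
Hypotenuse of the two orthogonal shifts: √(0.255748² + 0.101441²) = 0.275132 m.
That is 0.275132 m = 27.513 cm.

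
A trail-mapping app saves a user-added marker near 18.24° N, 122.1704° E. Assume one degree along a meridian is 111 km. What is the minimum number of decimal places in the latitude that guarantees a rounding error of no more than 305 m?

One degree of latitude covers 111000 m.
With N decimal places the half-ulp bound is 0.5·10⁻ᴺ°, or 0.5·10⁻ᴺ × 111000 m on the ground.
Setting 55500 × 10⁻ᴺ ≤ 305 gives 10ᴺ ≥ 182, i.e. N ≥ 2.26.
N = 2 would give 555 m (too coarse); N = 3 gives 55.5 m ≤ 305 m.

3 decimal places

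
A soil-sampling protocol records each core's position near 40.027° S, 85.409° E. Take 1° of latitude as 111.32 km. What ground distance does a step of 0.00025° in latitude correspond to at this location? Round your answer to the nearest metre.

28 metres

Along a meridian 0.00025° is 0.00025 × 111320 = 27.83 m.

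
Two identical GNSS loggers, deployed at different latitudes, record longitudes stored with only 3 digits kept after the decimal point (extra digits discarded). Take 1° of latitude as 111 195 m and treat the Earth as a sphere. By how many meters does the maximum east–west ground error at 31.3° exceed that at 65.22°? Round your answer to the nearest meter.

48 meters

Truncating at 3 decimal places can drop up to a full unit in the last place, so the longitude may be off by as much as 0.001°.
At 31.3°: 0.001° × 111195 × cos 31.3° = 0.001 × 111195 × 0.8545 ≈ 95.012 m.
At 65.22°: 0.001° × 111195 × cos 65.22° = 0.001 × 111195 × 0.4191 ≈ 46.606 m.
Difference: 95.012 − 46.606 = 48.406 m.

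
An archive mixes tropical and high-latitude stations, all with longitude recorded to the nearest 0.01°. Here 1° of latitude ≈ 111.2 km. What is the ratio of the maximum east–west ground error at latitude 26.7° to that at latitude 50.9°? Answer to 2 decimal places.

1.42

Rounding to 2 decimal places leaves the longitude within ±0.005° of the true value.
Error at 26.7° = 0.005° × 111200 × cos 26.7° ≈ 556 × 0.8934 = 496.71 m.
At 50.9°: 0.005° × 111200 × cos 50.9° = 0.005 × 111200 × 0.6307 ≈ 350.66 m.
Ratio: 496.71 / 350.66 = cos 26.7° / cos 50.9° ≈ 1.4165.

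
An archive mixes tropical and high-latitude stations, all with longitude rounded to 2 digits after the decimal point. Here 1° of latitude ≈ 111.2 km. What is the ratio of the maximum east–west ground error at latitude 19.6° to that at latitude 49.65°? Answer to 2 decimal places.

Rounding to 2 decimal places leaves the longitude within ±0.005° of the true value.
At 19.6°: 0.005° × 111200 × cos 19.6° = 0.005 × 111200 × 0.9421 ≈ 523.78 m.
Error at 49.65° = 0.005° × 111200 × cos 49.65° ≈ 556 × 0.6475 = 359.99 m.
Ratio: 523.78 / 359.99 = cos 19.6° / cos 49.65° ≈ 1.4550.

1.46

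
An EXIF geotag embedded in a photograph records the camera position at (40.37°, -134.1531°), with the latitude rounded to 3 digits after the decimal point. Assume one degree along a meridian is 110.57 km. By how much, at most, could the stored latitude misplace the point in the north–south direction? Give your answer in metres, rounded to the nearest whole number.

55 metres

Rounding to 3 decimal places leaves the latitude within ±0.0005° of the true value.
Along the meridian that is 0.0005° × 110570 m/° = 55.285 m.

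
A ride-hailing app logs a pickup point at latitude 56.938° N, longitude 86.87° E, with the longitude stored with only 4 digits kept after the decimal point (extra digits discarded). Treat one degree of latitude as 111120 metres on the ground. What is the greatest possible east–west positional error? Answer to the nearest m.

6 m

Truncating at 4 decimal places can drop up to a full unit in the last place, so the longitude may be off by as much as 0.0001°.
Parallels shrink by cos φ, so at 56.938° a degree of longitude is 111120 × 0.5455 ≈ 60621.1 m.
So at most 0.0001° × 60621.1 ≈ 6.06211 m east–west.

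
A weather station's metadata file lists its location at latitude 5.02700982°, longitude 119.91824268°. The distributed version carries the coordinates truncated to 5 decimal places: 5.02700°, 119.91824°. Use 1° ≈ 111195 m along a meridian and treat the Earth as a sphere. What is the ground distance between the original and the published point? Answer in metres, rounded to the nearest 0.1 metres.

Δlat = 5.02700982 − 5.02700 = +0.00000982°; Δlon = 119.91824268 − 119.91824 = +0.00000268°.
North–south shift: 0.00000982 × 111195 = 1.09193 m.
East–west at this latitude: 0.00000268° × 111195 × cos 5.027° ≈ 0.00000268 × 110767 = 0.296856 m.
Distance: √(1.09193² + 0.296856²) ≈ 1.13157 m.

1.1 metres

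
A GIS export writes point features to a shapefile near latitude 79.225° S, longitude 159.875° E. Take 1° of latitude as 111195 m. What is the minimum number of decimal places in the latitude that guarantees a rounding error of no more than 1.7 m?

5

One degree of latitude covers 111195 m.
Rounding to N decimal places gives at most 0.5 × 10⁻ᴺ degrees of error, i.e. 0.5 × 10⁻ᴺ × 111195 m.
Setting 55597.5 × 10⁻ᴺ ≤ 1.7 gives 10ᴺ ≥ 3.27e+04, i.e. N ≥ 4.51.
So 5 decimal places suffice (0.556 m); 4 would allow up to 5.56 m.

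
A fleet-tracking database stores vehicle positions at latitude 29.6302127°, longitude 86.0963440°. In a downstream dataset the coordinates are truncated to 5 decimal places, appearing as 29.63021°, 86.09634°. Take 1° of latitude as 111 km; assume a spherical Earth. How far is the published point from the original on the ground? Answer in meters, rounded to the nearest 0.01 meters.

0.49 meters

The latitude changed by +0.0000027° and the longitude by +0.0000040°.
N–S: 0.0000027° × 111000 m/° = 0.2997 m.
East–west at this latitude: 0.0000040° × 111000 × cos 29.6302° ≈ 0.0000040 × 96485 = 0.38594 m.
Combined displacement = (0.2997² + 0.38594²)^½ ≈ 0.488641 m.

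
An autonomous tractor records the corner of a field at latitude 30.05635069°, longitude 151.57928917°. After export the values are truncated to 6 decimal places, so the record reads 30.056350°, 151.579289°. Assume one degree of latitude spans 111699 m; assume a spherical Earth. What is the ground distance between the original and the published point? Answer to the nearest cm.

8 cm

The latitude changed by +0.00000069° and the longitude by +0.00000017°.
N–S: 0.00000069° × 111699 m/° = 0.0770723 m.
East–west at this latitude: 0.00000017° × 111699 × cos 30.0563° ≈ 0.00000017 × 96679.2 = 0.0164355 m.
Distance: √(0.0770723² + 0.0164355²) ≈ 0.0788052 m.
That is 0.0788052 m = 7.8805 cm.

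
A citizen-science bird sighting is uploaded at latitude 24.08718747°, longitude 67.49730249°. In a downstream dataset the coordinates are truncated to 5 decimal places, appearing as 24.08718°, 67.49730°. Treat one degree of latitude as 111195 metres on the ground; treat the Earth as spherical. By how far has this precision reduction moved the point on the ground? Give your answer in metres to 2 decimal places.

Δlat = 24.08718747 − 24.08718 = +0.00000747°; Δlon = 67.49730249 − 67.49730 = +0.00000249°.
N–S: 0.00000747° × 111195 m/° = 0.830627 m.
E–W at 24.0872°: 0.00000249° × 111195 × cos 24.0872° = 0.00000249 × 111195 × 0.9129 ≈ 0.252767 m.
Hypotenuse of the two orthogonal shifts: √(0.830627² + 0.252767²) = 0.868235 m.

0.87 metres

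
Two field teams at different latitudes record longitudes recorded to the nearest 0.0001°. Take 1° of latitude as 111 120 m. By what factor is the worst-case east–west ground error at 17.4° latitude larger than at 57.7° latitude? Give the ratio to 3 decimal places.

Rounding to 4 decimal places leaves the longitude within ±5e-05° of the true value.
At 17.4°: 5e-05° × 111120 × cos 17.4° = 5e-05 × 111120 × 0.9542 ≈ 5.3018 m.
At 57.7°: 5e-05° × 111120 × cos 57.7° = 5e-05 × 111120 × 0.5344 ≈ 2.9689 m.
Ratio: 5.3018 / 2.9689 = cos 17.4° / cos 57.7° ≈ 1.7858.

1.786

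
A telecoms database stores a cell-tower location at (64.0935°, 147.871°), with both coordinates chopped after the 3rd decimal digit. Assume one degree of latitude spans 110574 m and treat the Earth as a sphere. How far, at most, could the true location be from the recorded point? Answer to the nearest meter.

121 meters

Truncating at 3 decimal places can drop up to a full unit in the last place, so each coordinate may be off by as much as 0.001°.
Latitude error → 0.001 × 110574 = 110.574 m along the meridian.
Longitude error → 0.001 × 110574 × cos 64.0935° = 0.001 × 110574 × 0.4369 ≈ 48.3102 m.
Worst case both components are at the extreme and orthogonal: √(110.574² + 48.3102²) ≈ 120.667 m.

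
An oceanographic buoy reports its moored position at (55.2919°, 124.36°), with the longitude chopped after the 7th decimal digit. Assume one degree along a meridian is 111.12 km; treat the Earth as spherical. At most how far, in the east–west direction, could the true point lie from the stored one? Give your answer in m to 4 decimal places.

Truncating at 7 decimal places can drop up to a full unit in the last place, so the longitude may be off by as much as 1e-07°.
At latitude 55.2919° a degree of longitude spans 111120 m × cos 55.2919° = 111120 × 0.5694 ≈ 63271.3 m.
So at most 1e-07° × 63271.3 ≈ 0.00632713 m east–west.

0.0063 m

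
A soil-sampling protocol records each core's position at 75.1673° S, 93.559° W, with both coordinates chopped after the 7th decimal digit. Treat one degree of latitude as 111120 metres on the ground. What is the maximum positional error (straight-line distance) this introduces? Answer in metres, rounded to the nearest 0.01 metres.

0.01 metres

Truncating at 7 decimal places can drop up to a full unit in the last place, so each coordinate may be off by as much as 1e-07°.
N–S: 1e-07° × 111120 m/° = 0.011112 m.
E–W at 75.1673°: 1e-07° × 111120 × cos 75.1673° = 1e-07 × 111120 × 0.2560 ≈ 0.00284464 m.
Worst case both components are at the extreme and orthogonal: √(0.011112² + 0.00284464²) ≈ 0.0114703 m.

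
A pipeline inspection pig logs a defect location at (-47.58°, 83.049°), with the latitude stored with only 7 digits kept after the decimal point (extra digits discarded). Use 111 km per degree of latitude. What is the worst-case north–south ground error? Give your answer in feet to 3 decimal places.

Truncating at 7 decimal places can drop up to a full unit in the last place, so the latitude may be off by as much as 1e-07°.
So the N–S error is at most 1e-07 × 111000 = 0.0111 m.
Converting: 0.0111 m × 3.2808 ft/m ≈ 0.036417 ft.

0.036 feet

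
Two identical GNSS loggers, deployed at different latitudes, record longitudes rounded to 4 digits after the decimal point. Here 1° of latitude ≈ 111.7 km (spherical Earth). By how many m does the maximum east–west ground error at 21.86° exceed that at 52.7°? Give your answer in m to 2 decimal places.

1.80 m

Rounding to 4 decimal places leaves the longitude within ±5e-05° of the true value.
At 21.86°: 5e-05° × 111700 × cos 21.86° = 5e-05 × 111700 × 0.9281 ≈ 5.1834 m.
Error at 52.7° = 5e-05° × 111700 × cos 52.7° ≈ 5.585 × 0.6060 = 3.3844 m.
So the lower-latitude error exceeds the higher by 5.1834 − 3.3844 = 1.799 m.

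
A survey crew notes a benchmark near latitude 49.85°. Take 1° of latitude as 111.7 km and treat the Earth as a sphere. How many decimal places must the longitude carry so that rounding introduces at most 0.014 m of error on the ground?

7 decimal places

At 49.85° one degree of longitude covers 111700 × cos 49.85° ≈ 111700 × 0.6448 ≈ 72023.1 m.
Rounding to N decimal places gives at most 0.5 × 10⁻ᴺ degrees of error, i.e. 0.5 × 10⁻ᴺ × 72023.1 m.
Setting 36011.6 × 10⁻ᴺ ≤ 0.014 gives 10ᴺ ≥ 2.572e+06, i.e. N ≥ 6.41.
N = 6 would give 0.036 m (too coarse); N = 7 gives 0.0036 m ≤ 0.014 m.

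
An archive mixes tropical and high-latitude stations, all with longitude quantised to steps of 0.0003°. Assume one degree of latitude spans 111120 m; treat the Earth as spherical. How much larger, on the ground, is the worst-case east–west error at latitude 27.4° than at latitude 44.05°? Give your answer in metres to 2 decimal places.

2.82 metres

With a 0.0003° grid the true value lies within half a step, ±0.0003°/2 = ±0.00015°, of the stored one.
At 27.4°: 0.00015° × 111120 × cos 27.4° = 0.00015 × 111120 × 0.8878 ≈ 14.798 m.
At 44.05°: 0.00015° × 111120 × cos 44.05° = 0.00015 × 111120 × 0.7187 ≈ 11.98 m.
Difference: 14.798 − 11.98 = 2.8183 m.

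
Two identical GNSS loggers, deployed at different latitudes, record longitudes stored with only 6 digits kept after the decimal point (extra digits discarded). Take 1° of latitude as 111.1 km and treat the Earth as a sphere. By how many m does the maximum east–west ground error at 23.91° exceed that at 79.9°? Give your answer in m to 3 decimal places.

Truncating at 6 decimal places can drop up to a full unit in the last place, so the longitude may be off by as much as 1e-06°.
At 23.91°: 1e-06° × 111100 × cos 23.91° = 1e-06 × 111100 × 0.9142 ≈ 0.10157 m.
At 79.9°: 1e-06° × 111100 × cos 79.9° = 1e-06 × 111100 × 0.1754 ≈ 0.019483 m.
So the lower-latitude error exceeds the higher by 0.10157 − 0.019483 = 0.082083 m.

0.082 m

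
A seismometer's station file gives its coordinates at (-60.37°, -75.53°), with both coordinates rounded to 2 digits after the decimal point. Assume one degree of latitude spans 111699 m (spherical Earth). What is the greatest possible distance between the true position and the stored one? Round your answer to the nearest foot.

2044 feet

Rounding to 2 decimal places leaves each coordinate within ±0.005° of the true value.
N–S: 0.005° × 111699 m/° = 558.495 m.
East–west component at 60.37°: 0.005° × 111699 × cos 60.37° ≈ 0.005 × 55223.7 ≈ 276.118 m.
Worst case both components are at the extreme and orthogonal: √(558.495² + 276.118²) ≈ 623.023 m.
Converting: 623.023 m × 3.2808 ft/m ≈ 2044 ft.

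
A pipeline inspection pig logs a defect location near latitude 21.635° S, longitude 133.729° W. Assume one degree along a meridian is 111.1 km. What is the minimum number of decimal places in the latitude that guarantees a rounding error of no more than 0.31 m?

6 decimal places

One degree of latitude covers 111100 m.
N decimal places → at most half a unit in the last place, 0.5 × 10⁻ᴺ° = 111100/2 × 10⁻ᴺ m.
Need 0.5 × 111100 × 10⁻ᴺ ≤ 0.31 → 10⁻ᴺ ≤ 5.581e-06, so N ≥ 5.25.
At 5 places the error can reach 0.555 m, but 6 places keeps it to 0.0555 m.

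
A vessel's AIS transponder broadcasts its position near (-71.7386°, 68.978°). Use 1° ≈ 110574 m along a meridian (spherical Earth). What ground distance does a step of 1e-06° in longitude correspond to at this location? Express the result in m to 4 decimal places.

1e-06° of longitude at 71.7386° is 1e-06 × 110574 × cos 71.7386° ≈ 1e-06 × 34648.7 = 0.0346487 m.

0.0346 m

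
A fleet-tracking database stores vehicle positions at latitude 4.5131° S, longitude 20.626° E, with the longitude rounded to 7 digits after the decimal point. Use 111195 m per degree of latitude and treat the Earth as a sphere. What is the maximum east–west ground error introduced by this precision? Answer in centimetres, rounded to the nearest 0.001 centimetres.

Rounding to 7 decimal places leaves the longitude within ±5e-08° of the true value.
One degree of longitude at 4.5131° is 111195 × cos 4.5131° ≈ 111195 × 0.9969 = 110850 m.
So at most 5e-08° × 110850 ≈ 0.00554251 m east–west.
That is 0.00554251 m = 0.55425 cm.

0.554 centimetres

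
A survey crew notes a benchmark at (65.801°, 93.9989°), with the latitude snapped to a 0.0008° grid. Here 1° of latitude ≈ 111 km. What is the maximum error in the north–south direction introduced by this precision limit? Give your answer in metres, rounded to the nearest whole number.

44 metres

With a 0.0008° grid the true value lies within half a step, ±0.0008°/2 = ±0.0004°, of the stored one.
North–south distance: 0.0004° × 111000 m/° = 44.4 m.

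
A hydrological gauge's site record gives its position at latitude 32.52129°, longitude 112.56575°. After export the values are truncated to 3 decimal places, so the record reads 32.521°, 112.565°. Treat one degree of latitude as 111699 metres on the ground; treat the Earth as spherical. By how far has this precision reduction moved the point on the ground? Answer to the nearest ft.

The latitude changed by +0.00029° and the longitude by +0.00075°.
N–S: 0.00029° × 111699 m/° = 32.3927 m.
E–W at 32.521°: 0.00075° × 111699 × cos 32.521° = 0.00075 × 111699 × 0.8432 ≈ 70.638 m.
Distance: √(32.3927² + 70.638²) ≈ 77.7111 m.
In feet: 77.7111 m ÷ 0.3048 ≈ 254.96 ft.

255 ft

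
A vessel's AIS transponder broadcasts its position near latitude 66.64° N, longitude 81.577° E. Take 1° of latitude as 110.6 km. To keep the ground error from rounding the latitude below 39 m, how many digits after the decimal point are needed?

One degree of latitude covers 110600 m.
N decimal places → at most half a unit in the last place, 0.5 × 10⁻ᴺ° = 110600/2 × 10⁻ᴺ m.
Need 0.5 × 110600 × 10⁻ᴺ ≤ 39 → 10⁻ᴺ ≤ 7.052e-04, so N ≥ 3.15.
N = 3 would give 55.3 m (too coarse); N = 4 gives 5.53 m ≤ 39 m.

4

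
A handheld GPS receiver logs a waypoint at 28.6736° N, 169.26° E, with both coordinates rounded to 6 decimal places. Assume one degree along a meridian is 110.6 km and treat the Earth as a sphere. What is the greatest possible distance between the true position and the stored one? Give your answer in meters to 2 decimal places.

Rounding to 6 decimal places leaves each coordinate within ±5e-07° of the true value.
N–S: 5e-07° × 110600 m/° = 0.0553 m.
E–W at 28.6736°: 5e-07° × 110600 × cos 28.6736° = 5e-07 × 110600 × 0.8774 ≈ 0.0485184 m.
Worst case both components are at the extreme and orthogonal: √(0.0553² + 0.0485184²) ≈ 0.0735672 m.

0.07 meters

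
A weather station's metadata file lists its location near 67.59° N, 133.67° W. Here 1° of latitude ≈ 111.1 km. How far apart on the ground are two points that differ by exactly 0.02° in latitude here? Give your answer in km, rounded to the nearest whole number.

2 km

0.02° × 111100 m/° = 2222 m.
That is 2222 m = 2.222 km.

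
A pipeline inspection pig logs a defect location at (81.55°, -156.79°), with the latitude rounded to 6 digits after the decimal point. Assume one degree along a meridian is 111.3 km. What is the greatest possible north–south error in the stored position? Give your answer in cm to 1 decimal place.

5.6 cm

Rounding to 6 decimal places leaves the latitude within ±5e-07° of the true value.
So the N–S error is at most 5e-07 × 111300 = 0.05565 m.
That is 0.05565 m = 5.565 cm.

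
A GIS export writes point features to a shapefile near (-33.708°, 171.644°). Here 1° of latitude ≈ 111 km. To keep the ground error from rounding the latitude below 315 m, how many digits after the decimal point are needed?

3

One degree of latitude covers 111000 m.
Rounding to N decimal places gives at most 0.5 × 10⁻ᴺ degrees of error, i.e. 0.5 × 10⁻ᴺ × 111000 m.
Need 0.5 × 111000 × 10⁻ᴺ ≤ 315 → 10⁻ᴺ ≤ 5.676e-03, so N ≥ 2.25.
N = 2 would give 555 m (too coarse); N = 3 gives 55.5 m ≤ 315 m.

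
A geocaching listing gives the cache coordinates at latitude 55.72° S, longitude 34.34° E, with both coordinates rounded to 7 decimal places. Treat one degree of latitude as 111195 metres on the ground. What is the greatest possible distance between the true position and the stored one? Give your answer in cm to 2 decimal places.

0.64 cm

Rounding to 7 decimal places leaves each coordinate within ±5e-08° of the true value.
N–S: 5e-08° × 111195 m/° = 0.00555975 m.
Longitude error → 5e-08 × 111195 × cos 55.72° = 5e-08 × 111195 × 0.5632 ≈ 0.00313146 m.
Combining orthogonally: (0.00555975² + 0.00313146²)^½ ≈ 0.00638098 m.
That is 0.00638098 m = 0.6381 cm.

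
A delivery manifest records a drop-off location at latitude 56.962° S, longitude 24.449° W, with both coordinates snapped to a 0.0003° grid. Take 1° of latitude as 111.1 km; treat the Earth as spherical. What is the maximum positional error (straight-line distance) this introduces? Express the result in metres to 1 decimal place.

19.0 metres

With a 0.0003° grid the true value lies within half a step, ±0.0003°/2 = ±0.00015°, of the stored one.
Latitude error → 0.00015 × 111100 = 16.665 m along the meridian.
E–W at 56.962°: 0.00015° × 111100 × cos 56.962° = 0.00015 × 111100 × 0.5452 ≈ 9.08568 m.
Combining orthogonally: (16.665² + 9.08568²)^½ ≈ 18.9808 m.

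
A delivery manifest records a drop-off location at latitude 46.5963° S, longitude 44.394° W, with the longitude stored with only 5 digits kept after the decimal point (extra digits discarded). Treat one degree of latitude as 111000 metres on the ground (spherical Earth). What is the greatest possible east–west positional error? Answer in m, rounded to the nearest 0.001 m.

0.763 m

Truncating at 5 decimal places can drop up to a full unit in the last place, so the longitude may be off by as much as 1e-05°.
Parallels shrink by cos φ, so at 46.5963° a degree of longitude is 111000 × 0.6871 ≈ 76271.9 m.
So at most 1e-05° × 76271.9 ≈ 0.762719 m east–west.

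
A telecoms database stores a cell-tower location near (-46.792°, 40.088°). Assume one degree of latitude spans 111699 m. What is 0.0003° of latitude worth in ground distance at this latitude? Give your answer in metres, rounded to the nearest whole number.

0.0003° × 111699 m/° = 33.5097 m.

34 metres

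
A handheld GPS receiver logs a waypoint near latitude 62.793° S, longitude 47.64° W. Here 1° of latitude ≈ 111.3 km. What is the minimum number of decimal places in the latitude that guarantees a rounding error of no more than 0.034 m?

7 decimal places

One degree of latitude covers 111300 m.
Rounding to N decimal places gives at most 0.5 × 10⁻ᴺ degrees of error, i.e. 0.5 × 10⁻ᴺ × 111300 m.
Setting 55650 × 10⁻ᴺ ≤ 0.034 gives 10ᴺ ≥ 1.637e+06, i.e. N ≥ 6.21.
N = 6 would give 0.0556 m (too coarse); N = 7 gives 0.00556 m ≤ 0.034 m.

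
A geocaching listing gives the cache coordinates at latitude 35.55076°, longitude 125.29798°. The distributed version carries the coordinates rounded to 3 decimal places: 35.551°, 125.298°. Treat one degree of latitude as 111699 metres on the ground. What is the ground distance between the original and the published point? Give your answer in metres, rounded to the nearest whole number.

27 metres

The latitude changed by -0.00024° and the longitude by -0.00002°.
N–S: -0.00024° × 111699 m/° = -26.8078 m.
E–W at 35.551°: -0.00002° × 111699 × cos 35.551° = -0.00002 × 111699 × 0.8136 ≈ -1.81756 m.
Distance: √(26.8078² + 1.81756²) ≈ 26.8693 m.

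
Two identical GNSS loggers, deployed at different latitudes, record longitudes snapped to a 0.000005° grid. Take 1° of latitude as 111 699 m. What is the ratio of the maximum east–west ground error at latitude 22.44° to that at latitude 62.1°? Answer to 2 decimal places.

1.98

With a 0.000005° grid the true value lies within half a step, ±0.000005°/2 = ±2.5e-06°, of the stored one.
Error at 22.44° = 2.5e-06° × 111699 × cos 22.44° ≈ 0.27925 × 0.9243 = 0.2581 m.
Error at 62.1° = 2.5e-06° × 111699 × cos 62.1° ≈ 0.27925 × 0.4679 = 0.13067 m.
Ratio: 0.2581 / 0.13067 = cos 22.44° / cos 62.1° ≈ 1.9753.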